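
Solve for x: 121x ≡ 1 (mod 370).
211

gcd(121, 370) = 1, so the inverse exists.
Extended Euclidean algorithm on (370, 121):
370 = 3 × 121 + 7  ⟹  7 = (1)·370 + (-3)·121
121 = 17 × 7 + 2  ⟹  2 = (-17)·370 + (52)·121
7 = 3 × 2 + 1  ⟹  1 = (52)·370 + (-159)·121
So (-159)·121 ≡ 1 (mod 370), i.e. 121^(-1) ≡ -159 ≡ 211 (mod 370).
Check: 121 × 211 = 25531 ≡ 1 (mod 370)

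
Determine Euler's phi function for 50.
20

50 = 2 × 5^2
φ(n) = n × ∏(1 - 1/p) for each prime p dividing n
φ(50) = 50 × (1 - 1/2) × (1 - 1/5) = 20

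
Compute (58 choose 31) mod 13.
10

Using Lucas' theorem:
Write n=58 and k=31 in base 13:
n in base 13: [4, 6]
k in base 13: [2, 5]
C(58,31) mod 13 = ∏ C(n_i, k_i) mod 13
Digit binomials (mod 13): C(4,2) = 6; C(6,5) = 6
Product: 6 × 6 = 36 ≡ 10 (mod 13)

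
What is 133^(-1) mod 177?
4

gcd(133, 177) = 1, so the inverse exists.
Extended Euclidean algorithm on (177, 133):
177 = 1 × 133 + 44  ⟹  44 = (1)·177 + (-1)·133
133 = 3 × 44 + 1  ⟹  1 = (-3)·177 + (4)·133
So (4)·133 ≡ 1 (mod 177), i.e. 133^(-1) ≡ 4 (mod 177).
Check: 133 × 4 = 532 ≡ 1 (mod 177)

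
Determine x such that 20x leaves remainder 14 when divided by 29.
x ≡ 21 (mod 29)

gcd(20, 29) = 1, which divides 14, so solutions exist.
Find 20^(-1) mod 29 by the extended Euclidean algorithm:
29 = 1 × 20 + 9  ⟹  9 = (1)·29 + (-1)·20
20 = 2 × 9 + 2  ⟹  2 = (-2)·29 + (3)·20
9 = 4 × 2 + 1  ⟹  1 = (9)·29 + (-13)·20
So (-13)·20 ≡ 1 (mod 29), i.e. 20^(-1) ≡ -13 ≡ 16 (mod 29).
x ≡ 16 × 14 = 224 ≡ 21 (mod 29).
Check: 20 × 21 = 420 ≡ 14 (mod 29).
Unique solution: x ≡ 21 (mod 29)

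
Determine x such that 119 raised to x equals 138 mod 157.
82

Baby-step giant-step with step n = ⌈√157⌉ = 13.
Baby steps 119^j mod 157 (j:value) for j=0..12: 0:1, 1:119, 2:31, 3:78, 4:19, 5:63, 6:118, 7:69, 8:47, 9:98, 10:44, 11:55, 12:108.
Giant-step multiplier: 119^(-13) ≡ 119^(156-13) = 119^143 ≡ 107 (mod 157).
Giant steps γ_i = 138·107^i mod 157: γ_0=138, γ_1=8, γ_2=71, γ_3=61, γ_4=90, γ_5=53, γ_6=19 (in table at j=4).
x = i·n + j = 6·13 + 4 = 82.
Check: 119^82 ≡ 138 (mod 157).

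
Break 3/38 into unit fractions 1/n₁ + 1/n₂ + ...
1/13 + 1/494

Greedy algorithm:
3/38: ceiling(38/3) = 13, use 1/13
1/494: ceiling(494/1) = 494, use 1/494
Result: 3/38 = 1/13 + 1/494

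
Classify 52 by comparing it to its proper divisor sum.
deficient

Proper divisors of 52: sum = 1 + 2 + 4 + 13 + 26 = 46
Since 46 < 52, 52 is deficient.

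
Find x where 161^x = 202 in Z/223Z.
58

Baby-step giant-step with step n = ⌈√223⌉ = 15.
Baby steps 161^j mod 223 (j:value) for j=0..14: 0:1, 1:161, 2:53, 3:59, 4:133, 5:5, 6:136, 7:42, 8:72, 9:219, 10:25, 11:11, 12:210, 13:137, 14:203.
Giant-step multiplier: 161^(-15) ≡ 161^(222-15) = 161^207 ≡ 157 (mod 223).
Giant steps γ_i = 202·157^i mod 223: γ_0=202, γ_1=48, γ_2=177, γ_3=137 (in table at j=13).
x = i·n + j = 3·15 + 13 = 58.
Check: 161^58 ≡ 202 (mod 223).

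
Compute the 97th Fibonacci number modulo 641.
388

Matrix identity: Q^n = [[F_(n+1), F_n], [F_n, F_(n-1)]] with Q = [[1,1],[1,0]].
n = 97 = 1100001₂. Square-and-multiply, entries mod 641:
Q^1 = [[1,1],[1,0]]
Q^3 = (Q^1)²·Q = [[3,2],[2,1]]
Q^6 = (Q^3)² = [[13,8],[8,5]]
Q^12 = (Q^6)² = [[233,144],[144,89]]
Q^24 = (Q^12)² = [[28,216],[216,453]]
Q^48 = (Q^24)² = [[6,54],[54,593]]
Q^97 = (Q^48)²·Q = [[43,388],[388,296]]
F_97 mod 641 = Q^97[0][1] = 388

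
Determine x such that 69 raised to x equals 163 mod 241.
181

Baby-step giant-step with step n = ⌈√241⌉ = 16.
Baby steps 69^j mod 241 (j:value) for j=0..15: 0:1, 1:69, 2:182, 3:26, 4:107, 5:153, 6:194, 7:131, 8:122, 9:224, 10:32, 11:39, 12:40, 13:109, 14:50, 15:76.
Giant-step multiplier: 69^(-16) ≡ 69^(240-16) = 69^224 ≡ 54 (mod 241).
Giant steps γ_i = 163·54^i mod 241: γ_0=163, γ_1=126, γ_2=56, γ_3=132, γ_4=139, γ_5=35, γ_6=203, γ_7=117, γ_8=52, γ_9=157, γ_10=43, γ_11=153 (in table at j=5).
x = i·n + j = 11·16 + 5 = 181.
Check: 69^181 ≡ 163 (mod 241).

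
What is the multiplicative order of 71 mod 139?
69

139 is prime, so ord(71) divides φ(139) = 138.
Divisors of 138: 1, 2, 3, 6, 23, 46, 69, 138.
Repeated squaring: 71^1 ≡ 71, 71^2 ≡ 37, 71^4 ≡ 118, 71^8 ≡ 24, 71^16 ≡ 20, 71^32 ≡ 122, 71^64 ≡ 11, 71^128 ≡ 121 (mod 139).
Test 71^d mod 139 for each divisor d in increasing order:
71^1 ≡ 71
71^2 ≡ 37
71^3 = 71^2·71^1 ≡ 125
71^6 = 71^4·71^2 ≡ 57
71^23 = 71^16·71^4·71^2·71^1 ≡ 42
71^46 = 71^32·71^8·71^4·71^2 ≡ 96
71^69 = 71^64·71^4·71^1 ≡ 1  ← first divisor giving 1
The order is 69.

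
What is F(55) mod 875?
195

Matrix identity: Q^n = [[F_(n+1), F_n], [F_n, F_(n-1)]] with Q = [[1,1],[1,0]].
n = 55 = 110111₂. Square-and-multiply, entries mod 875:
Q^1 = [[1,1],[1,0]]
Q^3 = (Q^1)²·Q = [[3,2],[2,1]]
Q^6 = (Q^3)² = [[13,8],[8,5]]
Q^13 = (Q^6)²·Q = [[377,233],[233,144]]
Q^27 = (Q^13)²·Q = [[186,418],[418,643]]
Q^55 = (Q^27)²·Q = [[217,195],[195,22]]
F_55 mod 875 = Q^55[0][1] = 195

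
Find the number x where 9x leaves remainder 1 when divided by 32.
25

gcd(9, 32) = 1, so the inverse exists.
Extended Euclidean algorithm on (32, 9):
32 = 3 × 9 + 5  ⟹  5 = (1)·32 + (-3)·9
9 = 1 × 5 + 4  ⟹  4 = (-1)·32 + (4)·9
5 = 1 × 4 + 1  ⟹  1 = (2)·32 + (-7)·9
So (-7)·9 ≡ 1 (mod 32), i.e. 9^(-1) ≡ -7 ≡ 25 (mod 32).
Check: 9 × 25 = 225 ≡ 1 (mod 32)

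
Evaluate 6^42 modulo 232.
88

Repeated squaring. Binary of 42 = 101010.
6^1 ≡ 6 (mod 232); 6^2 ≡ 36 (mod 232); 6^4 ≡ 136 (mod 232); 6^8 ≡ 168 (mod 232); 6^16 ≡ 152 (mod 232); 6^32 ≡ 136 (mod 232)
6^42 = 6^2 × 6^8 × 6^32 ≡ 88 (mod 232)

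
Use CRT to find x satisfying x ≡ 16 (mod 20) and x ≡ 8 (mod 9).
116

Using Chinese Remainder Theorem:
M = 20 × 9 = 180
M1 = 9, M2 = 20
y1 = 9^(-1) mod 20 = 9
y2 = 20^(-1) mod 9 = 5
x = (16×9×9 + 8×20×5) mod 180 = 116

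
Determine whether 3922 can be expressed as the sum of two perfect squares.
21² + 59² (a=21, b=59)

Factorization: 3922 = 2 × 37 × 53
By Fermat: n is sum of two squares iff every prime p ≡ 3 (mod 4) appears to even power.
All primes ≡ 3 (mod 4) appear to even power.
Search a = 0, 1, 2, … for 3922 - a² a perfect square: first hit at a = 21: 3922 - 441 = 3481 = 59².
3922 = 21² + 59² = 441 + 3481 ✓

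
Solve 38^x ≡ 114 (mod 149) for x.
56

Baby-step giant-step with step n = ⌈√149⌉ = 13.
Baby steps 38^j mod 149 (j:value) for j=0..12: 0:1, 1:38, 2:103, 3:40, 4:30, 5:97, 6:110, 7:8, 8:6, 9:79, 10:22, 11:91, 12:31.
Giant-step multiplier: 38^(-13) ≡ 38^(148-13) = 38^135 ≡ 117 (mod 149).
Giant steps γ_i = 114·117^i mod 149: γ_0=114, γ_1=77, γ_2=69, γ_3=27, γ_4=30 (in table at j=4).
x = i·n + j = 4·13 + 4 = 56.
Check: 38^56 ≡ 114 (mod 149).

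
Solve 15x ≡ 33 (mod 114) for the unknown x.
x ≡ 25 (mod 38)

gcd(15, 114) = 3, which divides 33, so solutions exist.
Divide through by 3: 5x ≡ 11 (mod 38).
Find 5^(-1) mod 38 by the extended Euclidean algorithm:
38 = 7 × 5 + 3  ⟹  3 = (1)·38 + (-7)·5
5 = 1 × 3 + 2  ⟹  2 = (-1)·38 + (8)·5
3 = 1 × 2 + 1  ⟹  1 = (2)·38 + (-15)·5
So (-15)·5 ≡ 1 (mod 38), i.e. 5^(-1) ≡ -15 ≡ 23 (mod 38).
x ≡ 23 × 11 = 253 ≡ 25 (mod 38).
Check: 15 × 25 = 375 ≡ 33 (mod 114).
x ≡ 25 (mod 38), giving 3 solutions mod 114.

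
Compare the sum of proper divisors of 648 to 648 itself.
abundant

Proper divisors of 648: sum = 1 + 2 + 3 + 4 + 6 + 8 + 9 + 12 + ... + 108 + 162 + 216 + 324 (19 divisors) = 1167
Since 1167 > 648, 648 is abundant.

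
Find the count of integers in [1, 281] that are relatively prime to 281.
280

281 = 281
φ(n) = n × ∏(1 - 1/p) for each prime p dividing n
φ(281) = 281 × (1 - 1/281) = 280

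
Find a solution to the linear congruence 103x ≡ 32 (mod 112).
x ≡ 96 (mod 112)

gcd(103, 112) = 1, which divides 32, so solutions exist.
Find 103^(-1) mod 112 by the extended Euclidean algorithm:
112 = 1 × 103 + 9  ⟹  9 = (1)·112 + (-1)·103
103 = 11 × 9 + 4  ⟹  4 = (-11)·112 + (12)·103
9 = 2 × 4 + 1  ⟹  1 = (23)·112 + (-25)·103
So (-25)·103 ≡ 1 (mod 112), i.e. 103^(-1) ≡ -25 ≡ 87 (mod 112).
x ≡ 87 × 32 = 2784 ≡ 96 (mod 112).
Check: 103 × 96 = 9888 ≡ 32 (mod 112).
Unique solution: x ≡ 96 (mod 112)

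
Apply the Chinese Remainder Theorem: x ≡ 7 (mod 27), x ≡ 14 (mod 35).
574

Using Chinese Remainder Theorem:
M = 27 × 35 = 945
M1 = 35, M2 = 27
y1 = 35^(-1) mod 27 = 17
y2 = 27^(-1) mod 35 = 13
x = (7×35×17 + 14×27×13) mod 945 = 574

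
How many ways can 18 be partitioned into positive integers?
385

p(n) counts ways to write n as a sum of positive integers (order ignored).
Euler's pentagonal recurrence: p(k) = p(k-1) + p(k-2) - p(k-5) - p(k-7) + p(k-12) + p(k-15) - ... (offsets j(3j∓1)/2, signs ++--, p(0)=1, p(<0)=0).
DP table for k = 0..17: p(0)=1, p(1)=1, p(2)=2, p(3)=3, p(4)=5, p(5)=7, p(6)=11, p(7)=15, p(8)=22, p(9)=30, p(10)=42, p(11)=56, p(12)=77, p(13)=101, p(14)=135, p(15)=176, p(16)=231, p(17)=297.
Final step: p(18) = p(17) + p(16) - p(13) - p(11) + p(6) + p(3)
= 297 + 231 - 101 - 56 + 11 + 3
= 385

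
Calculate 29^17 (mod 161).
127

Repeated squaring. Binary of 17 = 10001.
29^1 ≡ 29 (mod 161); 29^2 ≡ 36 (mod 161); 29^4 ≡ 8 (mod 161); 29^8 ≡ 64 (mod 161); 29^16 ≡ 71 (mod 161)
29^17 = 29^1 × 29^16 ≡ 127 (mod 161)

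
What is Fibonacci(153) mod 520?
298

Matrix identity: Q^n = [[F_(n+1), F_n], [F_n, F_(n-1)]] with Q = [[1,1],[1,0]].
n = 153 = 10011001₂. Square-and-multiply, entries mod 520:
Q^1 = [[1,1],[1,0]]
Q^2 = (Q^1)² = [[2,1],[1,1]]
Q^4 = (Q^2)² = [[5,3],[3,2]]
Q^9 = (Q^4)²·Q = [[55,34],[34,21]]
Q^19 = (Q^9)²·Q = [[5,21],[21,504]]
Q^38 = (Q^19)² = [[466,289],[289,177]]
Q^76 = (Q^38)² = [[117,187],[187,450]]
Q^153 = (Q^76)²·Q = [[247,298],[298,469]]
F_153 mod 520 = Q^153[0][1] = 298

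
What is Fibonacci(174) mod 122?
114

Matrix identity: Q^n = [[F_(n+1), F_n], [F_n, F_(n-1)]] with Q = [[1,1],[1,0]].
n = 174 = 10101110₂. Square-and-multiply, entries mod 122:
Q^1 = [[1,1],[1,0]]
Q^2 = (Q^1)² = [[2,1],[1,1]]
Q^5 = (Q^2)²·Q = [[8,5],[5,3]]
Q^10 = (Q^5)² = [[89,55],[55,34]]
Q^21 = (Q^10)²·Q = [[21,88],[88,55]]
Q^43 = (Q^21)²·Q = [[111,11],[11,100]]
Q^87 = (Q^43)²·Q = [[1,120],[120,3]]
Q^174 = (Q^87)² = [[5,114],[114,13]]
F_174 mod 122 = Q^174[0][1] = 114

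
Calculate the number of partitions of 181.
749474411781

p(n) counts ways to write n as a sum of positive integers (order ignored).
Euler's pentagonal recurrence: p(k) = p(k-1) + p(k-2) - p(k-5) - p(k-7) + p(k-12) + p(k-15) - ... (offsets j(3j∓1)/2, signs ++--, p(0)=1, p(<0)=0).
DP table for k = 0..180: p(0)=1, p(1)=1, p(2)=2, p(3)=3, p(4)=5, p(5)=7, p(6)=11, p(7)=15, p(8)=22, p(9)=30, p(10)=42, p(11)=56, p(12)=77, p(13)=101, p(14)=135, p(15)=176, p(16)=231, p(17)=297, p(18)=385, p(19)=490, p(20)=627, p(21)=792, p(22)=1002, p(23)=1255, p(24)=1575, p(25)=1958, p(26)=2436, p(27)=3010, p(28)=3718, p(29)=4565, p(30)=5604, p(31)=6842, p(32)=8349, p(33)=10143, p(34)=12310, p(35)=14883, p(36)=17977, p(37)=21637, p(38)=26015, p(39)=31185, p(40)=37338, p(41)=44583, p(42)=53174, p(43)=63261, p(44)=75175, p(45)=89134, p(46)=105558, p(47)=124754, p(48)=147273, p(49)=173525, p(50)=204226, p(51)=239943, p(52)=281589, p(53)=329931, p(54)=386155, p(55)=451276, p(56)=526823, p(57)=614154, p(58)=715220, p(59)=831820, p(60)=966467, p(61)=1121505, p(62)=1300156, p(63)=1505499, p(64)=1741630, p(65)=2012558, p(66)=2323520, p(67)=2679689, p(68)=3087735, p(69)=3554345, p(70)=4087968, p(71)=4697205, p(72)=5392783, p(73)=6185689, p(74)=7089500, p(75)=8118264, p(76)=9289091, p(77)=10619863, p(78)=12132164, p(79)=13848650, p(80)=15796476, p(81)=18004327, p(82)=20506255, p(83)=23338469, p(84)=26543660, p(85)=30167357, p(86)=34262962, p(87)=38887673, p(88)=44108109, p(89)=49995925, p(90)=56634173, p(91)=64112359, p(92)=72533807, p(93)=82010177, p(94)=92669720, p(95)=104651419, p(96)=118114304, p(97)=133230930, p(98)=150198136, p(99)=169229875, p(100)=190569292, p(101)=214481126, p(102)=241265379, p(103)=271248950, p(104)=304801365, p(105)=342325709, p(106)=384276336, p(107)=431149389, p(108)=483502844, p(109)=541946240, p(110)=607163746, p(111)=679903203, p(112)=761002156, p(113)=851376628, p(114)=952050665, p(115)=1064144451, p(116)=1188908248, p(117)=1327710076, p(118)=1482074143, p(119)=1653668665, p(120)=1844349560, p(121)=2056148051, p(122)=2291320912, p(123)=2552338241, p(124)=2841940500, p(125)=3163127352, p(126)=3519222692, p(127)=3913864295, p(128)=4351078600, p(129)=4835271870, p(130)=5371315400, p(131)=5964539504, p(132)=6620830889, p(133)=7346629512, p(134)=8149040695, p(135)=9035836076, p(136)=10015581680, p(137)=11097645016, p(138)=12292341831, p(139)=13610949895, p(140)=15065878135, p(141)=16670689208, p(142)=18440293320, p(143)=20390982757, p(144)=22540654445, p(145)=24908858009, p(146)=27517052599, p(147)=30388671978, p(148)=33549419497, p(149)=37027355200, p(150)=40853235313, p(151)=45060624582, p(152)=49686288421, p(153)=54770336324, p(154)=60356673280, p(155)=66493182097, p(156)=73232243759, p(157)=80630964769, p(158)=88751778802, p(159)=97662728555, p(160)=107438159466, p(161)=118159068427, p(162)=129913904637, p(163)=142798995930, p(164)=156919475295, p(165)=172389800255, p(166)=189334822579, p(167)=207890420102, p(168)=228204732751, p(169)=250438925115, p(170)=274768617130, p(171)=301384802048, p(172)=330495499613, p(173)=362326859895, p(174)=397125074750, p(175)=435157697830, p(176)=476715857290, p(177)=522115831195, p(178)=571701605655, p(179)=625846753120, p(180)=684957390936.
Final step: p(181) = p(180) + p(179) - p(176) - p(174) + p(169) + p(166) - p(159) - p(155) + p(146) + p(141) - p(130) - p(124) + p(111) + p(104) - p(89) - p(81) + p(64) + p(55) - p(36) - p(26) + p(5)
= 684957390936 + 625846753120 - 476715857290 - 397125074750 + 250438925115 + 189334822579 - 97662728555 - 66493182097 + 27517052599 + 16670689208 - 5371315400 - 2841940500 + 679903203 + 304801365 - 49995925 - 18004327 + 1741630 + 451276 - 17977 - 2436 + 7
= 749474411781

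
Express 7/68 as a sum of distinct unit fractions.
1/10 + 1/340

Greedy algorithm:
7/68: ceiling(68/7) = 10, use 1/10
1/340: ceiling(340/1) = 340, use 1/340
Result: 7/68 = 1/10 + 1/340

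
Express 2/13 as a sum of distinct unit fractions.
1/7 + 1/91

Greedy algorithm:
2/13: ceiling(13/2) = 7, use 1/7
1/91: ceiling(91/1) = 91, use 1/91
Result: 2/13 = 1/7 + 1/91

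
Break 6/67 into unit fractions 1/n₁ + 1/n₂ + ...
1/12 + 1/161 + 1/129444

Greedy algorithm:
6/67: ceiling(67/6) = 12, use 1/12
5/804: ceiling(804/5) = 161, use 1/161
1/129444: ceiling(129444/1) = 129444, use 1/129444
Result: 6/67 = 1/12 + 1/161 + 1/129444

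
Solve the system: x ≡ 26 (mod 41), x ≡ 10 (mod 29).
764

Using Chinese Remainder Theorem:
M = 41 × 29 = 1189
M1 = 29, M2 = 41
y1 = 29^(-1) mod 41 = 17
y2 = 41^(-1) mod 29 = 17
x = (26×29×17 + 10×41×17) mod 1189 = 764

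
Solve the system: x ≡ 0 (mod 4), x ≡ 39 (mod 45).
84

Using Chinese Remainder Theorem:
M = 4 × 45 = 180
M1 = 45, M2 = 4
y1 = 45^(-1) mod 4 = 1
y2 = 4^(-1) mod 45 = 34
x = (0×45×1 + 39×4×34) mod 180 = 84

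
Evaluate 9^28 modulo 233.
16

Repeated squaring. Binary of 28 = 11100.
9^1 ≡ 9 (mod 233); 9^2 ≡ 81 (mod 233); 9^4 ≡ 37 (mod 233); 9^8 ≡ 204 (mod 233); 9^16 ≡ 142 (mod 233)
9^28 = 9^4 × 9^8 × 9^16 ≡ 16 (mod 233)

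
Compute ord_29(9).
14

29 is prime, so ord(9) divides φ(29) = 28.
Divisors of 28: 1, 2, 4, 7, 14, 28.
Repeated squaring: 9^1 ≡ 9, 9^2 ≡ 23, 9^4 ≡ 7, 9^8 ≡ 20, 9^16 ≡ 23 (mod 29).
Test 9^d mod 29 for each divisor d in increasing order:
9^1 ≡ 9
9^2 ≡ 23
9^4 ≡ 7
9^7 = 9^4·9^2·9^1 ≡ 28
9^14 = 9^8·9^4·9^2 ≡ 1  ← first divisor giving 1
The order is 14.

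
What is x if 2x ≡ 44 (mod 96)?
x ≡ 22 (mod 48)

gcd(2, 96) = 2, which divides 44, so solutions exist.
Divide through by 2: x ≡ 22 (mod 48).
The coefficient of x is now 1, so x ≡ 22 (mod 48).
Check: 2 × 22 = 44 ≡ 44 (mod 96).
x ≡ 22 (mod 48), giving 2 solutions mod 96.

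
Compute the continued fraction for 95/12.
[7; 1, 11]

Euclidean algorithm steps:
95 = 7 × 12 + 11
12 = 1 × 11 + 1
11 = 11 × 1 + 0
Continued fraction: [7; 1, 11]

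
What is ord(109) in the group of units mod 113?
7

113 is prime, so ord(109) divides φ(113) = 112.
Divisors of 112: 1, 2, 4, 7, 8, 14, 16, 28, 56, 112.
Repeated squaring: 109^1 ≡ 109, 109^2 ≡ 16, 109^4 ≡ 30, 109^8 ≡ 109, 109^16 ≡ 16, 109^32 ≡ 30, 109^64 ≡ 109 (mod 113).
Test 109^d mod 113 for each divisor d in increasing order:
109^1 ≡ 109
109^2 ≡ 16
109^4 ≡ 30
109^7 = 109^4·109^2·109^1 ≡ 1  ← first divisor giving 1
The order is 7.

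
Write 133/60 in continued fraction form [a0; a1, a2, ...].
[2; 4, 1, 1, 1, 1, 2]

Euclidean algorithm steps:
133 = 2 × 60 + 13
60 = 4 × 13 + 8
13 = 1 × 8 + 5
8 = 1 × 5 + 3
5 = 1 × 3 + 2
3 = 1 × 2 + 1
2 = 2 × 1 + 0
Continued fraction: [2; 4, 1, 1, 1, 1, 2]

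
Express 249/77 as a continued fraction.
[3; 4, 3, 1, 1, 2]

Euclidean algorithm steps:
249 = 3 × 77 + 18
77 = 4 × 18 + 5
18 = 3 × 5 + 3
5 = 1 × 3 + 2
3 = 1 × 2 + 1
2 = 2 × 1 + 0
Continued fraction: [3; 4, 3, 1, 1, 2]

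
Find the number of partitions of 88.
44108109

p(n) counts ways to write n as a sum of positive integers (order ignored).
Euler's pentagonal recurrence: p(k) = p(k-1) + p(k-2) - p(k-5) - p(k-7) + p(k-12) + p(k-15) - ... (offsets j(3j∓1)/2, signs ++--, p(0)=1, p(<0)=0).
DP table for k = 0..87: p(0)=1, p(1)=1, p(2)=2, p(3)=3, p(4)=5, p(5)=7, p(6)=11, p(7)=15, p(8)=22, p(9)=30, p(10)=42, p(11)=56, p(12)=77, p(13)=101, p(14)=135, p(15)=176, p(16)=231, p(17)=297, p(18)=385, p(19)=490, p(20)=627, p(21)=792, p(22)=1002, p(23)=1255, p(24)=1575, p(25)=1958, p(26)=2436, p(27)=3010, p(28)=3718, p(29)=4565, p(30)=5604, p(31)=6842, p(32)=8349, p(33)=10143, p(34)=12310, p(35)=14883, p(36)=17977, p(37)=21637, p(38)=26015, p(39)=31185, p(40)=37338, p(41)=44583, p(42)=53174, p(43)=63261, p(44)=75175, p(45)=89134, p(46)=105558, p(47)=124754, p(48)=147273, p(49)=173525, p(50)=204226, p(51)=239943, p(52)=281589, p(53)=329931, p(54)=386155, p(55)=451276, p(56)=526823, p(57)=614154, p(58)=715220, p(59)=831820, p(60)=966467, p(61)=1121505, p(62)=1300156, p(63)=1505499, p(64)=1741630, p(65)=2012558, p(66)=2323520, p(67)=2679689, p(68)=3087735, p(69)=3554345, p(70)=4087968, p(71)=4697205, p(72)=5392783, p(73)=6185689, p(74)=7089500, p(75)=8118264, p(76)=9289091, p(77)=10619863, p(78)=12132164, p(79)=13848650, p(80)=15796476, p(81)=18004327, p(82)=20506255, p(83)=23338469, p(84)=26543660, p(85)=30167357, p(86)=34262962, p(87)=38887673.
Final step: p(88) = p(87) + p(86) - p(83) - p(81) + p(76) + p(73) - p(66) - p(62) + p(53) + p(48) - p(37) - p(31) + p(18) + p(11)
= 38887673 + 34262962 - 23338469 - 18004327 + 9289091 + 6185689 - 2323520 - 1300156 + 329931 + 147273 - 21637 - 6842 + 385 + 56
= 44108109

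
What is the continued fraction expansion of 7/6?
[1; 6]

Euclidean algorithm steps:
7 = 1 × 6 + 1
6 = 6 × 1 + 0
Continued fraction: [1; 6]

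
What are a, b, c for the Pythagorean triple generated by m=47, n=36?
(913, 3384, 3505)

Euclid's formula: a = m² - n², b = 2mn, c = m² + n²
m = 47, n = 36
a = 47² - 36² = 2209 - 1296 = 913
b = 2 × 47 × 36 = 3384
c = 47² + 36² = 2209 + 1296 = 3505
Verification: 913² + 3384² = 833569 + 11451456 = 12285025 = 3505² ✓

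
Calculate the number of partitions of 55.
451276

p(n) counts ways to write n as a sum of positive integers (order ignored).
Euler's pentagonal recurrence: p(k) = p(k-1) + p(k-2) - p(k-5) - p(k-7) + p(k-12) + p(k-15) - ... (offsets j(3j∓1)/2, signs ++--, p(0)=1, p(<0)=0).
DP table for k = 0..54: p(0)=1, p(1)=1, p(2)=2, p(3)=3, p(4)=5, p(5)=7, p(6)=11, p(7)=15, p(8)=22, p(9)=30, p(10)=42, p(11)=56, p(12)=77, p(13)=101, p(14)=135, p(15)=176, p(16)=231, p(17)=297, p(18)=385, p(19)=490, p(20)=627, p(21)=792, p(22)=1002, p(23)=1255, p(24)=1575, p(25)=1958, p(26)=2436, p(27)=3010, p(28)=3718, p(29)=4565, p(30)=5604, p(31)=6842, p(32)=8349, p(33)=10143, p(34)=12310, p(35)=14883, p(36)=17977, p(37)=21637, p(38)=26015, p(39)=31185, p(40)=37338, p(41)=44583, p(42)=53174, p(43)=63261, p(44)=75175, p(45)=89134, p(46)=105558, p(47)=124754, p(48)=147273, p(49)=173525, p(50)=204226, p(51)=239943, p(52)=281589, p(53)=329931, p(54)=386155.
Final step: p(55) = p(54) + p(53) - p(50) - p(48) + p(43) + p(40) - p(33) - p(29) + p(20) + p(15) - p(4)
= 386155 + 329931 - 204226 - 147273 + 63261 + 37338 - 10143 - 4565 + 627 + 176 - 5
= 451276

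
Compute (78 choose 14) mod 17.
0

Using Lucas' theorem:
Write n=78 and k=14 in base 17:
n in base 17: [4, 10]
k in base 17: [0, 14]
C(78,14) mod 17 = ∏ C(n_i, k_i) mod 17
Digit binomials (mod 17): C(4,0) = 1; C(10,14) = 0 (k_i > n_i)
Product: 1 × 0 = 0 ≡ 0 (mod 17)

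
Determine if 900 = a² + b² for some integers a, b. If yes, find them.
0² + 30² (a=0, b=30)

Factorization: 900 = 2^2 × 3^2 × 5^2
By Fermat: n is sum of two squares iff every prime p ≡ 3 (mod 4) appears to even power.
All primes ≡ 3 (mod 4) appear to even power.
Search a = 0, 1, 2, … for 900 - a² a perfect square: first hit at a = 0: 900 - 0 = 900 = 30².
900 = 0² + 30² = 0 + 900 ✓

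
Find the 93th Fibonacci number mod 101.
13

Matrix identity: Q^n = [[F_(n+1), F_n], [F_n, F_(n-1)]] with Q = [[1,1],[1,0]].
n = 93 = 1011101₂. Square-and-multiply, entries mod 101:
Q^1 = [[1,1],[1,0]]
Q^2 = (Q^1)² = [[2,1],[1,1]]
Q^5 = (Q^2)²·Q = [[8,5],[5,3]]
Q^11 = (Q^5)²·Q = [[43,89],[89,55]]
Q^23 = (Q^11)²·Q = [[9,74],[74,36]]
Q^46 = (Q^23)² = [[2,98],[98,5]]
Q^93 = (Q^46)²·Q = [[93,13],[13,80]]
F_93 mod 101 = Q^93[0][1] = 13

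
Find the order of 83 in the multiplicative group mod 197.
14

197 is prime, so ord(83) divides φ(197) = 196.
Divisors of 196: 1, 2, 4, 7, 14, 28, 49, 98, 196.
Repeated squaring: 83^1 ≡ 83, 83^2 ≡ 191, 83^4 ≡ 36, 83^8 ≡ 114, 83^16 ≡ 191, 83^32 ≡ 36, 83^64 ≡ 114, 83^128 ≡ 191 (mod 197).
Test 83^d mod 197 for each divisor d in increasing order:
83^1 ≡ 83
83^2 ≡ 191
83^4 ≡ 36
83^7 = 83^4·83^2·83^1 ≡ 196
83^14 = 83^8·83^4·83^2 ≡ 1  ← first divisor giving 1
The order is 14.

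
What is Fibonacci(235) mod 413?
61

Matrix identity: Q^n = [[F_(n+1), F_n], [F_n, F_(n-1)]] with Q = [[1,1],[1,0]].
n = 235 = 11101011₂. Square-and-multiply, entries mod 413:
Q^1 = [[1,1],[1,0]]
Q^3 = (Q^1)²·Q = [[3,2],[2,1]]
Q^7 = (Q^3)²·Q = [[21,13],[13,8]]
Q^14 = (Q^7)² = [[197,377],[377,233]]
Q^29 = (Q^14)²·Q = [[258,44],[44,214]]
Q^58 = (Q^29)² = [[355,118],[118,237]]
Q^117 = (Q^58)²·Q = [[1,355],[355,59]]
Q^235 = (Q^117)²·Q = [[298,61],[61,237]]
F_235 mod 413 = Q^235[0][1] = 61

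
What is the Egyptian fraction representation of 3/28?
1/10 + 1/140

Greedy algorithm:
3/28: ceiling(28/3) = 10, use 1/10
1/140: ceiling(140/1) = 140, use 1/140
Result: 3/28 = 1/10 + 1/140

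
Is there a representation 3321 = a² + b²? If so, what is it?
36² + 45² (a=36, b=45)

Factorization: 3321 = 3^4 × 41
By Fermat: n is sum of two squares iff every prime p ≡ 3 (mod 4) appears to even power.
All primes ≡ 3 (mod 4) appear to even power.
Search a = 0, 1, 2, … for 3321 - a² a perfect square: first hit at a = 36: 3321 - 1296 = 2025 = 45².
3321 = 36² + 45² = 1296 + 2025 ✓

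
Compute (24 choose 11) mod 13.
1

Using Lucas' theorem:
Write n=24 and k=11 in base 13:
n in base 13: [1, 11]
k in base 13: [0, 11]
C(24,11) mod 13 = ∏ C(n_i, k_i) mod 13
Digit binomials (mod 13): C(1,0) = 1; C(11,11) = 1
Product: 1 × 1 = 1 ≡ 1 (mod 13)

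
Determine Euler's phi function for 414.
132

414 = 2 × 3^2 × 23
φ(n) = n × ∏(1 - 1/p) for each prime p dividing n
φ(414) = 414 × (1 - 1/2) × (1 - 1/3) × (1 - 1/23) = 132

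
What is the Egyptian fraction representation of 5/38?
1/8 + 1/152

Greedy algorithm:
5/38: ceiling(38/5) = 8, use 1/8
1/152: ceiling(152/1) = 152, use 1/152
Result: 5/38 = 1/8 + 1/152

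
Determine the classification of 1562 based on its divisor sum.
deficient

Proper divisors of 1562: sum = 1 + 2 + 11 + 22 + 71 + 142 + 781 = 1030
Since 1030 < 1562, 1562 is deficient.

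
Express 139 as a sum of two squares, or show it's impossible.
Not possible

Factorization: 139 = 139
By Fermat: n is sum of two squares iff every prime p ≡ 3 (mod 4) appears to even power.
Prime(s) ≡ 3 (mod 4) with odd exponent: [(139, 1)]
Therefore 139 cannot be expressed as a² + b².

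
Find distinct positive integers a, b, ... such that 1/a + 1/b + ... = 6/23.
1/4 + 1/92

Greedy algorithm:
6/23: ceiling(23/6) = 4, use 1/4
1/92: ceiling(92/1) = 92, use 1/92
Result: 6/23 = 1/4 + 1/92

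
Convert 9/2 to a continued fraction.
[4; 2]

Euclidean algorithm steps:
9 = 4 × 2 + 1
2 = 2 × 1 + 0
Continued fraction: [4; 2]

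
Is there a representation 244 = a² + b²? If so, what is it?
10² + 12² (a=10, b=12)

Factorization: 244 = 2^2 × 61
By Fermat: n is sum of two squares iff every prime p ≡ 3 (mod 4) appears to even power.
All primes ≡ 3 (mod 4) appear to even power.
Search a = 0, 1, 2, … for 244 - a² a perfect square: first hit at a = 10: 244 - 100 = 144 = 12².
244 = 10² + 12² = 100 + 144 ✓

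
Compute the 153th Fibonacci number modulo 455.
363

Matrix identity: Q^n = [[F_(n+1), F_n], [F_n, F_(n-1)]] with Q = [[1,1],[1,0]].
n = 153 = 10011001₂. Square-and-multiply, entries mod 455:
Q^1 = [[1,1],[1,0]]
Q^2 = (Q^1)² = [[2,1],[1,1]]
Q^4 = (Q^2)² = [[5,3],[3,2]]
Q^9 = (Q^4)²·Q = [[55,34],[34,21]]
Q^19 = (Q^9)²·Q = [[395,86],[86,309]]
Q^38 = (Q^19)² = [[76,29],[29,47]]
Q^76 = (Q^38)² = [[247,382],[382,320]]
Q^153 = (Q^76)²·Q = [[377,363],[363,14]]
F_153 mod 455 = Q^153[0][1] = 363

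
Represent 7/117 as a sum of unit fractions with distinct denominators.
1/17 + 1/995 + 1/1979055

Greedy algorithm:
7/117: ceiling(117/7) = 17, use 1/17
2/1989: ceiling(1989/2) = 995, use 1/995
1/1979055: ceiling(1979055/1) = 1979055, use 1/1979055
Result: 7/117 = 1/17 + 1/995 + 1/1979055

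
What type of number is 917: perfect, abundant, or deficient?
deficient

Proper divisors of 917: sum = 1 + 7 + 131 = 139
Since 139 < 917, 917 is deficient.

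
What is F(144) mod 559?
458

Matrix identity: Q^n = [[F_(n+1), F_n], [F_n, F_(n-1)]] with Q = [[1,1],[1,0]].
n = 144 = 10010000₂. Square-and-multiply, entries mod 559:
Q^1 = [[1,1],[1,0]]
Q^2 = (Q^1)² = [[2,1],[1,1]]
Q^4 = (Q^2)² = [[5,3],[3,2]]
Q^9 = (Q^4)²·Q = [[55,34],[34,21]]
Q^18 = (Q^9)² = [[268,348],[348,479]]
Q^36 = (Q^18)² = [[73,21],[21,52]]
Q^72 = (Q^36)² = [[180,389],[389,350]]
Q^144 = (Q^72)² = [[369,458],[458,470]]
F_144 mod 559 = Q^144[0][1] = 458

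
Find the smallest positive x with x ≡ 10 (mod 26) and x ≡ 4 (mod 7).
88

Using Chinese Remainder Theorem:
M = 26 × 7 = 182
M1 = 7, M2 = 26
y1 = 7^(-1) mod 26 = 15
y2 = 26^(-1) mod 7 = 3
x = (10×7×15 + 4×26×3) mod 182 = 88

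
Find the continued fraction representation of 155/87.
[1; 1, 3, 1, 1, 2, 1, 2]

Euclidean algorithm steps:
155 = 1 × 87 + 68
87 = 1 × 68 + 19
68 = 3 × 19 + 11
19 = 1 × 11 + 8
11 = 1 × 8 + 3
8 = 2 × 3 + 2
3 = 1 × 2 + 1
2 = 2 × 1 + 0
Continued fraction: [1; 1, 3, 1, 1, 2, 1, 2]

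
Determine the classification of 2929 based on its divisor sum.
deficient

Proper divisors of 2929: sum = 1 + 29 + 101 = 131
Since 131 < 2929, 2929 is deficient.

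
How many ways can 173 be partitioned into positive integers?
362326859895

p(n) counts ways to write n as a sum of positive integers (order ignored).
Euler's pentagonal recurrence: p(k) = p(k-1) + p(k-2) - p(k-5) - p(k-7) + p(k-12) + p(k-15) - ... (offsets j(3j∓1)/2, signs ++--, p(0)=1, p(<0)=0).
DP table for k = 0..172: p(0)=1, p(1)=1, p(2)=2, p(3)=3, p(4)=5, p(5)=7, p(6)=11, p(7)=15, p(8)=22, p(9)=30, p(10)=42, p(11)=56, p(12)=77, p(13)=101, p(14)=135, p(15)=176, p(16)=231, p(17)=297, p(18)=385, p(19)=490, p(20)=627, p(21)=792, p(22)=1002, p(23)=1255, p(24)=1575, p(25)=1958, p(26)=2436, p(27)=3010, p(28)=3718, p(29)=4565, p(30)=5604, p(31)=6842, p(32)=8349, p(33)=10143, p(34)=12310, p(35)=14883, p(36)=17977, p(37)=21637, p(38)=26015, p(39)=31185, p(40)=37338, p(41)=44583, p(42)=53174, p(43)=63261, p(44)=75175, p(45)=89134, p(46)=105558, p(47)=124754, p(48)=147273, p(49)=173525, p(50)=204226, p(51)=239943, p(52)=281589, p(53)=329931, p(54)=386155, p(55)=451276, p(56)=526823, p(57)=614154, p(58)=715220, p(59)=831820, p(60)=966467, p(61)=1121505, p(62)=1300156, p(63)=1505499, p(64)=1741630, p(65)=2012558, p(66)=2323520, p(67)=2679689, p(68)=3087735, p(69)=3554345, p(70)=4087968, p(71)=4697205, p(72)=5392783, p(73)=6185689, p(74)=7089500, p(75)=8118264, p(76)=9289091, p(77)=10619863, p(78)=12132164, p(79)=13848650, p(80)=15796476, p(81)=18004327, p(82)=20506255, p(83)=23338469, p(84)=26543660, p(85)=30167357, p(86)=34262962, p(87)=38887673, p(88)=44108109, p(89)=49995925, p(90)=56634173, p(91)=64112359, p(92)=72533807, p(93)=82010177, p(94)=92669720, p(95)=104651419, p(96)=118114304, p(97)=133230930, p(98)=150198136, p(99)=169229875, p(100)=190569292, p(101)=214481126, p(102)=241265379, p(103)=271248950, p(104)=304801365, p(105)=342325709, p(106)=384276336, p(107)=431149389, p(108)=483502844, p(109)=541946240, p(110)=607163746, p(111)=679903203, p(112)=761002156, p(113)=851376628, p(114)=952050665, p(115)=1064144451, p(116)=1188908248, p(117)=1327710076, p(118)=1482074143, p(119)=1653668665, p(120)=1844349560, p(121)=2056148051, p(122)=2291320912, p(123)=2552338241, p(124)=2841940500, p(125)=3163127352, p(126)=3519222692, p(127)=3913864295, p(128)=4351078600, p(129)=4835271870, p(130)=5371315400, p(131)=5964539504, p(132)=6620830889, p(133)=7346629512, p(134)=8149040695, p(135)=9035836076, p(136)=10015581680, p(137)=11097645016, p(138)=12292341831, p(139)=13610949895, p(140)=15065878135, p(141)=16670689208, p(142)=18440293320, p(143)=20390982757, p(144)=22540654445, p(145)=24908858009, p(146)=27517052599, p(147)=30388671978, p(148)=33549419497, p(149)=37027355200, p(150)=40853235313, p(151)=45060624582, p(152)=49686288421, p(153)=54770336324, p(154)=60356673280, p(155)=66493182097, p(156)=73232243759, p(157)=80630964769, p(158)=88751778802, p(159)=97662728555, p(160)=107438159466, p(161)=118159068427, p(162)=129913904637, p(163)=142798995930, p(164)=156919475295, p(165)=172389800255, p(166)=189334822579, p(167)=207890420102, p(168)=228204732751, p(169)=250438925115, p(170)=274768617130, p(171)=301384802048, p(172)=330495499613.
Final step: p(173) = p(172) + p(171) - p(168) - p(166) + p(161) + p(158) - p(151) - p(147) + p(138) + p(133) - p(122) - p(116) + p(103) + p(96) - p(81) - p(73) + p(56) + p(47) - p(28) - p(18)
= 330495499613 + 301384802048 - 228204732751 - 189334822579 + 118159068427 + 88751778802 - 45060624582 - 30388671978 + 12292341831 + 7346629512 - 2291320912 - 1188908248 + 271248950 + 118114304 - 18004327 - 6185689 + 526823 + 124754 - 3718 - 385
= 362326859895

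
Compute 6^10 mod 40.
16

Repeated squaring. Binary of 10 = 1010.
6^1 ≡ 6 (mod 40); 6^2 ≡ 36 (mod 40); 6^4 ≡ 16 (mod 40); 6^8 ≡ 16 (mod 40)
6^10 = 6^2 × 6^8 ≡ 16 (mod 40)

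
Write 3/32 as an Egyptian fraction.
1/11 + 1/352

Greedy algorithm:
3/32: ceiling(32/3) = 11, use 1/11
1/352: ceiling(352/1) = 352, use 1/352
Result: 3/32 = 1/11 + 1/352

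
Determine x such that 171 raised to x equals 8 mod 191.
34

Baby-step giant-step with step n = ⌈√191⌉ = 14.
Baby steps 171^j mod 191 (j:value) for j=0..13: 0:1, 1:171, 2:18, 3:22, 4:133, 5:14, 6:102, 7:61, 8:117, 9:143, 10:5, 11:91, 12:90, 13:110.
Giant-step multiplier: 171^(-14) ≡ 171^(190-14) = 171^176 ≡ 27 (mod 191).
Giant steps γ_i = 8·27^i mod 191: γ_0=8, γ_1=25, γ_2=102 (in table at j=6).
x = i·n + j = 2·14 + 6 = 34.
Check: 171^34 ≡ 8 (mod 191).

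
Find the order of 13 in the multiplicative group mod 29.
14

29 is prime, so ord(13) divides φ(29) = 28.
Divisors of 28: 1, 2, 4, 7, 14, 28.
Repeated squaring: 13^1 ≡ 13, 13^2 ≡ 24, 13^4 ≡ 25, 13^8 ≡ 16, 13^16 ≡ 24 (mod 29).
Test 13^d mod 29 for each divisor d in increasing order:
13^1 ≡ 13
13^2 ≡ 24
13^4 ≡ 25
13^7 = 13^4·13^2·13^1 ≡ 28
13^14 = 13^8·13^4·13^2 ≡ 1  ← first divisor giving 1
The order is 14.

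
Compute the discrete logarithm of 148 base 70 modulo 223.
40

Baby-step giant-step with step n = ⌈√223⌉ = 15.
Baby steps 70^j mod 223 (j:value) for j=0..14: 0:1, 1:70, 2:217, 3:26, 4:36, 5:67, 6:7, 7:44, 8:181, 9:182, 10:29, 11:23, 12:49, 13:85, 14:152.
Giant-step multiplier: 70^(-15) ≡ 70^(222-15) = 70^207 ≡ 108 (mod 223).
Giant steps γ_i = 148·108^i mod 223: γ_0=148, γ_1=151, γ_2=29 (in table at j=10).
x = i·n + j = 2·15 + 10 = 40.
Check: 70^40 ≡ 148 (mod 223).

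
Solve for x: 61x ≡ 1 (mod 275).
266

gcd(61, 275) = 1, so the inverse exists.
Extended Euclidean algorithm on (275, 61):
275 = 4 × 61 + 31  ⟹  31 = (1)·275 + (-4)·61
61 = 1 × 31 + 30  ⟹  30 = (-1)·275 + (5)·61
31 = 1 × 30 + 1  ⟹  1 = (2)·275 + (-9)·61
So (-9)·61 ≡ 1 (mod 275), i.e. 61^(-1) ≡ -9 ≡ 266 (mod 275).
Check: 61 × 266 = 16226 ≡ 1 (mod 275)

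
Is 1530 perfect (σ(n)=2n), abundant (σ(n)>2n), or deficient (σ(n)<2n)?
abundant

Proper divisors of 1530: sum = 1 + 2 + 3 + 5 + 6 + 9 + 10 + 15 + ... + 255 + 306 + 510 + 765 (23 divisors) = 2682
Since 2682 > 1530, 1530 is abundant.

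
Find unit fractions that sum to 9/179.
1/20 + 1/3580

Greedy algorithm:
9/179: ceiling(179/9) = 20, use 1/20
1/3580: ceiling(3580/1) = 3580, use 1/3580
Result: 9/179 = 1/20 + 1/3580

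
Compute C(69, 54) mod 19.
0

Using Lucas' theorem:
Write n=69 and k=54 in base 19:
n in base 19: [3, 12]
k in base 19: [2, 16]
C(69,54) mod 19 = ∏ C(n_i, k_i) mod 19
Digit binomials (mod 19): C(3,2) = 3; C(12,16) = 0 (k_i > n_i)
Product: 3 × 0 = 0 ≡ 0 (mod 19)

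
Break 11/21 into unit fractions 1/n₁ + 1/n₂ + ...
1/2 + 1/42

Greedy algorithm:
11/21: ceiling(21/11) = 2, use 1/2
1/42: ceiling(42/1) = 42, use 1/42
Result: 11/21 = 1/2 + 1/42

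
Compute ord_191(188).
190

191 is prime, so ord(188) divides φ(191) = 190.
Divisors of 190: 1, 2, 5, 10, 19, 38, 95, 190.
Repeated squaring: 188^1 ≡ 188, 188^2 ≡ 9, 188^4 ≡ 81, 188^8 ≡ 67, 188^16 ≡ 96, 188^32 ≡ 48, 188^64 ≡ 12, 188^128 ≡ 144 (mod 191).
Test 188^d mod 191 for each divisor d in increasing order:
188^1 ≡ 188
188^2 ≡ 9
188^5 = 188^4·188^1 ≡ 139
188^10 = 188^8·188^2 ≡ 30
188^19 = 188^16·188^2·188^1 ≡ 82
188^38 = 188^32·188^4·188^2 ≡ 39
188^95 = 188^64·188^16·188^8·188^4·188^2·188^1 ≡ 190
188^190 = 188^128·188^32·188^16·188^8·188^4·188^2 ≡ 1  ← first divisor giving 1
The order is 190.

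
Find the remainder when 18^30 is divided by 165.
144

Repeated squaring. Binary of 30 = 11110.
18^1 ≡ 18 (mod 165); 18^2 ≡ 159 (mod 165); 18^4 ≡ 36 (mod 165); 18^8 ≡ 141 (mod 165); 18^16 ≡ 81 (mod 165)
18^30 = 18^2 × 18^4 × 18^8 × 18^16 ≡ 144 (mod 165)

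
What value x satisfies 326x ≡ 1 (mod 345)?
236

gcd(326, 345) = 1, so the inverse exists.
Extended Euclidean algorithm on (345, 326):
345 = 1 × 326 + 19  ⟹  19 = (1)·345 + (-1)·326
326 = 17 × 19 + 3  ⟹  3 = (-17)·345 + (18)·326
19 = 6 × 3 + 1  ⟹  1 = (103)·345 + (-109)·326
So (-109)·326 ≡ 1 (mod 345), i.e. 326^(-1) ≡ -109 ≡ 236 (mod 345).
Check: 326 × 236 = 76936 ≡ 1 (mod 345)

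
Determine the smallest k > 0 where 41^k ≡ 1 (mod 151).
50

151 is prime, so ord(41) divides φ(151) = 150.
Divisors of 150: 1, 2, 3, 5, 6, 10, 15, 25, 30, 50, 75, 150.
Repeated squaring: 41^1 ≡ 41, 41^2 ≡ 20, 41^4 ≡ 98, 41^8 ≡ 91, 41^16 ≡ 127, 41^32 ≡ 123, 41^64 ≡ 29, 41^128 ≡ 86 (mod 151).
Test 41^d mod 151 for each divisor d in increasing order:
41^1 ≡ 41
41^2 ≡ 20
41^3 = 41^2·41^1 ≡ 65
41^5 = 41^4·41^1 ≡ 92
41^6 = 41^4·41^2 ≡ 148
41^10 = 41^8·41^2 ≡ 8
41^15 = 41^8·41^4·41^2·41^1 ≡ 132
41^25 = 41^16·41^8·41^1 ≡ 150
41^30 = 41^16·41^8·41^4·41^2 ≡ 59
41^50 = 41^32·41^16·41^2 ≡ 1  ← first divisor giving 1
The order is 50.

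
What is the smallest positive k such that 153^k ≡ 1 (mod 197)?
196

197 is prime, so ord(153) divides φ(197) = 196.
Divisors of 196: 1, 2, 4, 7, 14, 28, 49, 98, 196.
Repeated squaring: 153^1 ≡ 153, 153^2 ≡ 163, 153^4 ≡ 171, 153^8 ≡ 85, 153^16 ≡ 133, 153^32 ≡ 156, 153^64 ≡ 105, 153^128 ≡ 190 (mod 197).
Test 153^d mod 197 for each divisor d in increasing order:
153^1 ≡ 153
153^2 ≡ 163
153^4 ≡ 171
153^7 = 153^4·153^2·153^1 ≡ 110
153^14 = 153^8·153^4·153^2 ≡ 83
153^28 = 153^16·153^8·153^4 ≡ 191
153^49 = 153^32·153^16·153^1 ≡ 183
153^98 = 153^64·153^32·153^2 ≡ 196
153^196 = 153^128·153^64·153^4 ≡ 1  ← first divisor giving 1
The order is 196.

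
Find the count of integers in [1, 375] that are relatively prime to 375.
200

375 = 3 × 5^3
φ(n) = n × ∏(1 - 1/p) for each prime p dividing n
φ(375) = 375 × (1 - 1/3) × (1 - 1/5) = 200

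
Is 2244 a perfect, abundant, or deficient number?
abundant

Proper divisors of 2244: sum = 1 + 2 + 3 + 4 + 6 + 11 + 12 + 17 + ... + 374 + 561 + 748 + 1122 (23 divisors) = 3804
Since 3804 > 2244, 2244 is abundant.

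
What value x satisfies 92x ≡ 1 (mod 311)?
71

gcd(92, 311) = 1, so the inverse exists.
Extended Euclidean algorithm on (311, 92):
311 = 3 × 92 + 35  ⟹  35 = (1)·311 + (-3)·92
92 = 2 × 35 + 22  ⟹  22 = (-2)·311 + (7)·92
35 = 1 × 22 + 13  ⟹  13 = (3)·311 + (-10)·92
22 = 1 × 13 + 9  ⟹  9 = (-5)·311 + (17)·92
13 = 1 × 9 + 4  ⟹  4 = (8)·311 + (-27)·92
9 = 2 × 4 + 1  ⟹  1 = (-21)·311 + (71)·92
So (71)·92 ≡ 1 (mod 311), i.e. 92^(-1) ≡ 71 (mod 311).
Check: 92 × 71 = 6532 ≡ 1 (mod 311)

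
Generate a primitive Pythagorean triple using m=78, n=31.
(5123, 4836, 7045)

Euclid's formula: a = m² - n², b = 2mn, c = m² + n²
m = 78, n = 31
a = 78² - 31² = 6084 - 961 = 5123
b = 2 × 78 × 31 = 4836
c = 78² + 31² = 6084 + 961 = 7045
Verification: 5123² + 4836² = 26245129 + 23386896 = 49632025 = 7045² ✓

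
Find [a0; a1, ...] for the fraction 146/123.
[1; 5, 2, 1, 7]

Euclidean algorithm steps:
146 = 1 × 123 + 23
123 = 5 × 23 + 8
23 = 2 × 8 + 7
8 = 1 × 7 + 1
7 = 7 × 1 + 0
Continued fraction: [1; 5, 2, 1, 7]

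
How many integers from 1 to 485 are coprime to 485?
384

485 = 5 × 97
φ(n) = n × ∏(1 - 1/p) for each prime p dividing n
φ(485) = 485 × (1 - 1/5) × (1 - 1/97) = 384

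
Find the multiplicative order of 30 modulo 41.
40

41 is prime, so ord(30) divides φ(41) = 40.
Divisors of 40: 1, 2, 4, 5, 8, 10, 20, 40.
Repeated squaring: 30^1 ≡ 30, 30^2 ≡ 39, 30^4 ≡ 4, 30^8 ≡ 16, 30^16 ≡ 10, 30^32 ≡ 18 (mod 41).
Test 30^d mod 41 for each divisor d in increasing order:
30^1 ≡ 30
30^2 ≡ 39
30^4 ≡ 4
30^5 = 30^4·30^1 ≡ 38
30^8 ≡ 16
30^10 = 30^8·30^2 ≡ 9
30^20 = 30^16·30^4 ≡ 40
30^40 = 30^32·30^8 ≡ 1  ← first divisor giving 1
The order is 40.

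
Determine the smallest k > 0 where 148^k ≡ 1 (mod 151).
25

151 is prime, so ord(148) divides φ(151) = 150.
Divisors of 150: 1, 2, 3, 5, 6, 10, 15, 25, 30, 50, 75, 150.
Repeated squaring: 148^1 ≡ 148, 148^2 ≡ 9, 148^4 ≡ 81, 148^8 ≡ 68, 148^16 ≡ 94, 148^32 ≡ 78, 148^64 ≡ 44, 148^128 ≡ 124 (mod 151).
Test 148^d mod 151 for each divisor d in increasing order:
148^1 ≡ 148
148^2 ≡ 9
148^3 = 148^2·148^1 ≡ 124
148^5 = 148^4·148^1 ≡ 59
148^6 = 148^4·148^2 ≡ 125
148^10 = 148^8·148^2 ≡ 8
148^15 = 148^8·148^4·148^2·148^1 ≡ 19
148^25 = 148^16·148^8·148^1 ≡ 1  ← first divisor giving 1
The order is 25.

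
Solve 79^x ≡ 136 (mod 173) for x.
152

Baby-step giant-step with step n = ⌈√173⌉ = 14.
Baby steps 79^j mod 173 (j:value) for j=0..13: 0:1, 1:79, 2:13, 3:162, 4:169, 5:30, 6:121, 7:44, 8:16, 9:53, 10:35, 11:170, 12:109, 13:134.
Giant-step multiplier: 79^(-14) ≡ 79^(172-14) = 79^158 ≡ 21 (mod 173).
Giant steps γ_i = 136·21^i mod 173: γ_0=136, γ_1=88, γ_2=118, γ_3=56, γ_4=138, γ_5=130, γ_6=135, γ_7=67, γ_8=23, γ_9=137, γ_10=109 (in table at j=12).
x = i·n + j = 10·14 + 12 = 152.
Check: 79^152 ≡ 136 (mod 173).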